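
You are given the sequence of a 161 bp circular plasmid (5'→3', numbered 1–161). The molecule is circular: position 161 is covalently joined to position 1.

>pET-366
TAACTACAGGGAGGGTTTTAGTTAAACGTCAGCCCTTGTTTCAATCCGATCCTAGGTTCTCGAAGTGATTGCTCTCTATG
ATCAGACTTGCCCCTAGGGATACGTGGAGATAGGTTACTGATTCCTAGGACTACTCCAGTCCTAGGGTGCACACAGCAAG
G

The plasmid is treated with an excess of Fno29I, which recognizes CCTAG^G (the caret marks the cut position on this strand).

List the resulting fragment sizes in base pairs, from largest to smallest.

Fno29I sites (CCTAGG) start at positions 51, 93, 124, 141.
Fno29I cuts after base 5 of each site (before the last base), so after positions 55, 97, 128, 145.
Circular molecule, 4 cuts → 4 fragments:
  56–97 → 42 bp
  98–128 → 31 bp
  129–145 → 17 bp
  146–161 then 1–55 → 16 + 55 = 71 bp
Sorted largest to smallest: 71, 42, 31, 17 bp.

71, 42, 31, 17 bp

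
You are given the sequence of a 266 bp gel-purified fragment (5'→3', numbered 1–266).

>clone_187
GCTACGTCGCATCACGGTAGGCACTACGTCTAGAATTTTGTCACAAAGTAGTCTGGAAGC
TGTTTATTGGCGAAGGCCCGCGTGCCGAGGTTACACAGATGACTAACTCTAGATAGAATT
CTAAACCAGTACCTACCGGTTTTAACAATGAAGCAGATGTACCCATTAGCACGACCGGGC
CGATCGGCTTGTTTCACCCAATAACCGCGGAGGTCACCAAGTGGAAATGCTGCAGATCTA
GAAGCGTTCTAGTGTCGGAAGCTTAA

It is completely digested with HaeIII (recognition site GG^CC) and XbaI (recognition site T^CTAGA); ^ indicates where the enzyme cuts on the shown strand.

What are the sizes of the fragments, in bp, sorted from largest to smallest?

HaeIII sites (GGCC) start at positions 75, 178.
HaeIII cuts after base 2 of each site, so after positions 76, 179.
XbaI sites (TCTAGA) start at positions 29, 108, 237.
XbaI cuts after the first base of each site, so after positions 29, 108, 237.
Combined cut positions: 29, 76, 108, 179, 237.
Linear molecule, 5 cuts → 6 fragments:
  1–29 → 29 bp
  30–76 → 47 bp
  77–108 → 32 bp
  109–179 → 71 bp
  180–237 → 58 bp
  238–266 → 29 bp
Sorted largest to smallest: 71, 58, 47, 32, 29, 29 bp.

71, 58, 47, 32, 29, 29 bp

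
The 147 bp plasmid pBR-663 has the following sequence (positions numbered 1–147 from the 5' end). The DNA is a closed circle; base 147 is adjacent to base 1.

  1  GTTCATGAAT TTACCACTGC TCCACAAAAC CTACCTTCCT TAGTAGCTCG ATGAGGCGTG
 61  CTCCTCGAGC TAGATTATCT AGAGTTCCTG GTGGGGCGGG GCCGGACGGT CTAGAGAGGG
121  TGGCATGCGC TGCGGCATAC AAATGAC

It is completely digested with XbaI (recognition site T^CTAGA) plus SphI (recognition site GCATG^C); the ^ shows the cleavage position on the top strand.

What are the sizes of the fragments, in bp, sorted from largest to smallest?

XbaI sites (TCTAGA) start at positions 78, 110.
XbaI cuts after the first base of each site, so after positions 78, 110.
The SphI site (GCATGC) starts at position 123.
SphI cuts after base 5 of each site (before the last base), so after position 127.
Combined cut positions: 78, 110, 127.
Circular molecule, 3 cuts → 3 fragments:
  79–110 → 32 bp
  111–127 → 17 bp
  128–147 then 1–78 → 20 + 78 = 98 bp
Sorted largest to smallest: 98, 32, 17 bp.

98, 32, 17 bp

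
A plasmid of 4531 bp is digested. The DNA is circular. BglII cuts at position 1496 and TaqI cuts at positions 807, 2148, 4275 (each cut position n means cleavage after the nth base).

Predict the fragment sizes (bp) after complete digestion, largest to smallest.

2127, 1063, 689, 652 bp

Combined cut positions (sorted): 807, 1496, 2148, 4275.
Circular molecule, 4 cuts → 4 fragments:
  1496 − 807 = 689 bp
  2148 − 1496 = 652 bp
  4275 − 2148 = 2127 bp
  wrap: 4531 − 4275 + 807 = 1063 bp
Sorted largest to smallest: 2127, 1063, 689, 652 bp.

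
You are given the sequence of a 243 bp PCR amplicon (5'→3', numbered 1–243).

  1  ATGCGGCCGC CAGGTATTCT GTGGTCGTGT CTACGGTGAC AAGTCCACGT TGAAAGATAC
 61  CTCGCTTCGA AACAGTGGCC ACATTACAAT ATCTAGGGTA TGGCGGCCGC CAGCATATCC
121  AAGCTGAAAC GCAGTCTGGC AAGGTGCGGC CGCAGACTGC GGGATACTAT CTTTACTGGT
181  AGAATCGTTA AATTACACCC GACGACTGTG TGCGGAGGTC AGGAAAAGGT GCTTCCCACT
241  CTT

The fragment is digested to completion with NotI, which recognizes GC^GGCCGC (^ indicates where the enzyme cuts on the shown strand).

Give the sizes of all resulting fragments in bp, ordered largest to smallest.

100, 96, 43, 4 bp

NotI sites (GCGGCCGC) start at positions 3, 103, 146.
NotI cuts after base 2 of each site, so after positions 4, 104, 147.
Linear molecule, 3 cuts → 4 fragments:
  1–4 → 4 bp
  5–104 → 100 bp
  105–147 → 43 bp
  148–243 → 96 bp
Sorted largest to smallest: 100, 96, 43, 4 bp.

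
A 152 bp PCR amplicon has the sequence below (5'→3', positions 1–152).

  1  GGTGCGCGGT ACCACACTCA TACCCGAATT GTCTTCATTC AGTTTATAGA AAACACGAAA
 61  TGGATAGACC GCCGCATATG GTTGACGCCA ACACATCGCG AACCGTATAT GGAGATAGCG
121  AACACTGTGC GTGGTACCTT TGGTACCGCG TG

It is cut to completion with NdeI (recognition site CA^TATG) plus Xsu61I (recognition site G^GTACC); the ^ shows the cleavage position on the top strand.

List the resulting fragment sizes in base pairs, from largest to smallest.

68, 57, 10, 9, 8 bp

The NdeI site (CATATG) starts at position 75.
NdeI cuts after base 2 of each site, so after position 76.
Xsu61I sites (GGTACC) start at positions 8, 133, 142.
Xsu61I cuts after the first base of each site, so after positions 8, 133, 142.
Combined cut positions: 8, 76, 133, 142.
Linear molecule, 4 cuts → 5 fragments:
  1–8 → 8 bp
  9–76 → 68 bp
  77–133 → 57 bp
  134–142 → 9 bp
  143–152 → 10 bp
Sorted largest to smallest: 68, 57, 10, 9, 8 bp.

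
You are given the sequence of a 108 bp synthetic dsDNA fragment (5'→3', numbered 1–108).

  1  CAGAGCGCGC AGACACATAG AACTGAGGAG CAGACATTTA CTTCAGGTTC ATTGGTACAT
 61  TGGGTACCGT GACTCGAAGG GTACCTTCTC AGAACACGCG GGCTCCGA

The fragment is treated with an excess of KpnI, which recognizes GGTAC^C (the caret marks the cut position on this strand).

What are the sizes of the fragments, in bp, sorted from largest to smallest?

KpnI sites (GGTACC) start at positions 63, 80.
KpnI cuts after base 5 of each site (before the last base), so after positions 67, 84.
Linear molecule, 2 cuts → 3 fragments:
  1–67 → 67 bp
  68–84 → 17 bp
  85–108 → 24 bp
Sorted largest to smallest: 67, 24, 17 bp.

67, 24, 17 bp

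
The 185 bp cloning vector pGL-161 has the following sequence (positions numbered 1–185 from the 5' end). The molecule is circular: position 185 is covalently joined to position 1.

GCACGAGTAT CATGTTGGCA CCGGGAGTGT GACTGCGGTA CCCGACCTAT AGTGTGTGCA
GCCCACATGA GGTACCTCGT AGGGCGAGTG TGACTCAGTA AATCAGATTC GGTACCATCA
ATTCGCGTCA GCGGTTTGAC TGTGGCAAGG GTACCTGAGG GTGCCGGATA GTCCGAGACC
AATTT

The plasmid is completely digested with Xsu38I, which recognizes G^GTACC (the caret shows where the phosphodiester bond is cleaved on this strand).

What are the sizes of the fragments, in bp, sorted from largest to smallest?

72, 40, 39, 34 bp

Xsu38I sites (GGTACC) start at positions 37, 71, 111, 150.
Xsu38I cuts after the first base of each site, so after positions 37, 71, 111, 150.
Circular molecule, 4 cuts → 4 fragments:
  38–71 → 34 bp
  72–111 → 40 bp
  112–150 → 39 bp
  151–185 then 1–37 → 35 + 37 = 72 bp
Sorted largest to smallest: 72, 40, 39, 34 bp.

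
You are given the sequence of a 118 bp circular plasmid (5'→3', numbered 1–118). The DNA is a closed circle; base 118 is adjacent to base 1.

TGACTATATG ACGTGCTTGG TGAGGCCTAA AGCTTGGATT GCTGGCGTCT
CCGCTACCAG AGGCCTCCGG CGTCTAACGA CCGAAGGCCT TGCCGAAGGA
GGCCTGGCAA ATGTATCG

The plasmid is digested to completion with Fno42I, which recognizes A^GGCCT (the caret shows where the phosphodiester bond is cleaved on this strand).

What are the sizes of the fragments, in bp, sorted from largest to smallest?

41, 38, 24, 15 bp

Fno42I sites (AGGCCT) start at positions 23, 61, 85, 100.
Fno42I cuts after the first base of each site, so after positions 23, 61, 85, 100.
Circular molecule, 4 cuts → 4 fragments:
  24–61 → 38 bp
  62–85 → 24 bp
  86–100 → 15 bp
  101–118 then 1–23 → 18 + 23 = 41 bp
Sorted largest to smallest: 41, 38, 24, 15 bp.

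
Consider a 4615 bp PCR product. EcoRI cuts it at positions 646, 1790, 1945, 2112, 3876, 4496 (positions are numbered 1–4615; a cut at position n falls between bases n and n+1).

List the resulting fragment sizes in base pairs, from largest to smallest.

Linear molecule, 6 cuts → 7 fragments:
  646 − 0 = 646 bp
  1790 − 646 = 1144 bp
  1945 − 1790 = 155 bp
  2112 − 1945 = 167 bp
  3876 − 2112 = 1764 bp
  4496 − 3876 = 620 bp
  4615 − 4496 = 119 bp
Sorted largest to smallest: 1764, 1144, 646, 620, 167, 155, 119 bp.

1764, 1144, 646, 620, 167, 155, 119 bp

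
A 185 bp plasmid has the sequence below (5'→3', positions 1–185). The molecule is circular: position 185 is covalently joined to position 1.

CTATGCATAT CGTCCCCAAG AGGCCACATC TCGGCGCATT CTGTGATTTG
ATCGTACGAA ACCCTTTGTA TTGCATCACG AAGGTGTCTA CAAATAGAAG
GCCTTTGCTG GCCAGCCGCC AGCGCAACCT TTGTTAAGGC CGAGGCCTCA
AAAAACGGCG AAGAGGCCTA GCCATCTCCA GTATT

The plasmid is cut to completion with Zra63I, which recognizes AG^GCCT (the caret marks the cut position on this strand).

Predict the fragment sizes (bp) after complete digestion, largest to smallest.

Zra63I sites (AGGCCT) start at positions 99, 143, 164.
Zra63I cuts after base 2 of each site, so after positions 100, 144, 165.
Circular molecule, 3 cuts → 3 fragments:
  101–144 → 44 bp
  145–165 → 21 bp
  166–185 then 1–100 → 20 + 100 = 120 bp
Sorted largest to smallest: 120, 44, 21 bp.

120, 44, 21 bp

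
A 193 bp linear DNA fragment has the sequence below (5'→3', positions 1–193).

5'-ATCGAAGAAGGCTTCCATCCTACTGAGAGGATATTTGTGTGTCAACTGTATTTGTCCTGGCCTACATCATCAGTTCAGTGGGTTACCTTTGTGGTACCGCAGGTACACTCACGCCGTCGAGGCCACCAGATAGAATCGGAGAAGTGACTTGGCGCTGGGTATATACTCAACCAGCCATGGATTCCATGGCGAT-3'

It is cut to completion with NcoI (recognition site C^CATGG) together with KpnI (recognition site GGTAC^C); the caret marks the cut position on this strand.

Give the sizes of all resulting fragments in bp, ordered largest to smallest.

NcoI sites (CCATGG) start at positions 175, 184.
NcoI cuts after the first base of each site, so after positions 175, 184.
The KpnI site (GGTACC) starts at position 93.
KpnI cuts after base 5 of each site (before the last base), so after position 97.
Combined cut positions: 97, 175, 184.
Linear molecule, 3 cuts → 4 fragments:
  1–97 → 97 bp
  98–175 → 78 bp
  176–184 → 9 bp
  185–193 → 9 bp
Sorted largest to smallest: 97, 78, 9, 9 bp.

97, 78, 9, 9 bp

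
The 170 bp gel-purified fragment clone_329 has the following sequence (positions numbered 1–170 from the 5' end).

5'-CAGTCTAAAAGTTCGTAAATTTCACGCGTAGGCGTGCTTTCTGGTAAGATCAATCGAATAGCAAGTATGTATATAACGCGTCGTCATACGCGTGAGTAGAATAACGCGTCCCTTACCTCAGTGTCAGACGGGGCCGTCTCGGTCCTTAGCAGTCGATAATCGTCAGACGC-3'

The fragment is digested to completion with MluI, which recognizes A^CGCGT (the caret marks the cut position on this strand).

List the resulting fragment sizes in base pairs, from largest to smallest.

MluI sites (ACGCGT) start at positions 24, 76, 88, 104.
MluI cuts after the first base of each site, so after positions 24, 76, 88, 104.
Linear molecule, 4 cuts → 5 fragments:
  1–24 → 24 bp
  25–76 → 52 bp
  77–88 → 12 bp
  89–104 → 16 bp
  105–170 → 66 bp
Sorted largest to smallest: 66, 52, 24, 16, 12 bp.

66, 52, 24, 16, 12 bp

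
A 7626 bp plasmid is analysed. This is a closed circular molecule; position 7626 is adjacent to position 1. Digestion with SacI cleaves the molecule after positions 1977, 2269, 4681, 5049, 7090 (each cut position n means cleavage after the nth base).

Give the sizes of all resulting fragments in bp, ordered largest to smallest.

2513, 2412, 2041, 368, 292 bp

Circular molecule, 5 cuts → 5 fragments:
  2269 − 1977 = 292 bp
  4681 − 2269 = 2412 bp
  5049 − 4681 = 368 bp
  7090 − 5049 = 2041 bp
  wrap: 7626 − 7090 + 1977 = 2513 bp
Sorted largest to smallest: 2513, 2412, 2041, 368, 292 bp.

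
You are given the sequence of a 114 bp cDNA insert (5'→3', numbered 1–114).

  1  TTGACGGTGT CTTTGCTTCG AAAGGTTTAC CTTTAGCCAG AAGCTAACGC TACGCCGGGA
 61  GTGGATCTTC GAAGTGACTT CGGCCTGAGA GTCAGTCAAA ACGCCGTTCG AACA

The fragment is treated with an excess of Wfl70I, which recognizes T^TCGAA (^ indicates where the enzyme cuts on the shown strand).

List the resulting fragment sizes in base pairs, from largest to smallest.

Wfl70I sites (TTCGAA) start at positions 17, 68, 107.
Wfl70I cuts after the first base of each site, so after positions 17, 68, 107.
Linear molecule, 3 cuts → 4 fragments:
  1–17 → 17 bp
  18–68 → 51 bp
  69–107 → 39 bp
  108–114 → 7 bp
Sorted largest to smallest: 51, 39, 17, 7 bp.

51, 39, 17, 7 bp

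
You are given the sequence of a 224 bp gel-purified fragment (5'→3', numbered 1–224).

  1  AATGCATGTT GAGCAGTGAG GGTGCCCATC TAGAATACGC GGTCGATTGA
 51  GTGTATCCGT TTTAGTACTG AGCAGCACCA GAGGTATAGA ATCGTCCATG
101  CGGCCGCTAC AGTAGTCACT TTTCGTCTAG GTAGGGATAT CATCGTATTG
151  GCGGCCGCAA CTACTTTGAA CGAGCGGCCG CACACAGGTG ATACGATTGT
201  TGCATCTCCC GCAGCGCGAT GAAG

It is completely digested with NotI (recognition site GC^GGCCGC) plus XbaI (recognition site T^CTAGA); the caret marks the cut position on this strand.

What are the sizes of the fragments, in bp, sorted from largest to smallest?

72, 51, 49, 29, 23 bp

NotI sites (GCGGCCGC) start at positions 100, 151, 174.
NotI cuts after base 2 of each site, so after positions 101, 152, 175.
The XbaI site (TCTAGA) starts at position 29.
XbaI cuts after the first base of each site, so after position 29.
Combined cut positions: 29, 101, 152, 175.
Linear molecule, 4 cuts → 5 fragments:
  1–29 → 29 bp
  30–101 → 72 bp
  102–152 → 51 bp
  153–175 → 23 bp
  176–224 → 49 bp
Sorted largest to smallest: 72, 51, 49, 29, 23 bp.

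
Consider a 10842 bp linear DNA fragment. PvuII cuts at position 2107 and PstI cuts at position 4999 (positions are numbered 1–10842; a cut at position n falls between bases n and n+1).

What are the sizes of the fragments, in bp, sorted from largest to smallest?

Combined cut positions (sorted): 2107, 4999.
Linear molecule, 2 cuts → 3 fragments:
  2107 − 0 = 2107 bp
  4999 − 2107 = 2892 bp
  10842 − 4999 = 5843 bp
Sorted largest to smallest: 5843, 2892, 2107 bp.

5843, 2892, 2107 bp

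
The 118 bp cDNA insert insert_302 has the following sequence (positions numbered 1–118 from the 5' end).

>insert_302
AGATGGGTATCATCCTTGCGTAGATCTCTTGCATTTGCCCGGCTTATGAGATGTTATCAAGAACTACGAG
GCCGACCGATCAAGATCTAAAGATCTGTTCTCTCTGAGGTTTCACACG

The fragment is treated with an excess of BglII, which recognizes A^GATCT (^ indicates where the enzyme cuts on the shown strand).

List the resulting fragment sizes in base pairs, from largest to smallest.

61, 27, 22, 8 bp

BglII sites (AGATCT) start at positions 22, 83, 91.
BglII cuts after the first base of each site, so after positions 22, 83, 91.
Linear molecule, 3 cuts → 4 fragments:
  1–22 → 22 bp
  23–83 → 61 bp
  84–91 → 8 bp
  92–118 → 27 bp
Sorted largest to smallest: 61, 27, 22, 8 bp.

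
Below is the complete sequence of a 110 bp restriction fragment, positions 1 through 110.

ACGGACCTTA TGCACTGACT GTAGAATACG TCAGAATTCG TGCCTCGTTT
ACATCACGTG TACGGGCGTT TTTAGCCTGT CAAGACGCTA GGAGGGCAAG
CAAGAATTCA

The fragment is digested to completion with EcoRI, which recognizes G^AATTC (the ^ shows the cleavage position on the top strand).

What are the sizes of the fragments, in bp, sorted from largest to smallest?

EcoRI sites (GAATTC) start at positions 34, 104.
EcoRI cuts after the first base of each site, so after positions 34, 104.
Linear molecule, 2 cuts → 3 fragments:
  1–34 → 34 bp
  35–104 → 70 bp
  105–110 → 6 bp
Sorted largest to smallest: 70, 34, 6 bp.

70, 34, 6 bp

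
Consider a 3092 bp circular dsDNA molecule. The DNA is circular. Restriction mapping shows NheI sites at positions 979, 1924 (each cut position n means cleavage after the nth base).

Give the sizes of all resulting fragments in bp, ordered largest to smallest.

Circular molecule, 2 cuts → 2 fragments:
  1924 − 979 = 945 bp
  wrap: 3092 − 1924 + 979 = 2147 bp
Sorted largest to smallest: 2147, 945 bp.

2147, 945 bp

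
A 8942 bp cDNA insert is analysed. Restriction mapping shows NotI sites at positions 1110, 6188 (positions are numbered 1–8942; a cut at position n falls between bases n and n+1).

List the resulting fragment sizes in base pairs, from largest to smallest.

Linear molecule, 2 cuts → 3 fragments:
  1110 − 0 = 1110 bp
  6188 − 1110 = 5078 bp
  8942 − 6188 = 2754 bp
Sorted largest to smallest: 5078, 2754, 1110 bp.

5078, 2754, 1110 bp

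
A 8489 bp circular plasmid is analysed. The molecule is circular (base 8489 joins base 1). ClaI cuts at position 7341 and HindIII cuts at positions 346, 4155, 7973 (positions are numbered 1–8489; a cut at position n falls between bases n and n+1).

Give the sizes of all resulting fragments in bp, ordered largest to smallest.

Combined cut positions (sorted): 346, 4155, 7341, 7973.
Circular molecule, 4 cuts → 4 fragments:
  4155 − 346 = 3809 bp
  7341 − 4155 = 3186 bp
  7973 − 7341 = 632 bp
  wrap: 8489 − 7973 + 346 = 862 bp
Sorted largest to smallest: 3809, 3186, 862, 632 bp.

3809, 3186, 862, 632 bp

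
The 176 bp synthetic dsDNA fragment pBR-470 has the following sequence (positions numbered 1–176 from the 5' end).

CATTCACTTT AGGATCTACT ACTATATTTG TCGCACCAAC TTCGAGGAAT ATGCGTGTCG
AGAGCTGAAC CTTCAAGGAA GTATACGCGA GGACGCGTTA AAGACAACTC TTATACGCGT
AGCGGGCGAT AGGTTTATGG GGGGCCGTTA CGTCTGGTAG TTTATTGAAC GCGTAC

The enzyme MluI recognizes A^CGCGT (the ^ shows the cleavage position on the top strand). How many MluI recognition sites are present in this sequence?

3

ACGCGT occurs starting at positions 93, 115, 169.
MluI cuts at 3 sites.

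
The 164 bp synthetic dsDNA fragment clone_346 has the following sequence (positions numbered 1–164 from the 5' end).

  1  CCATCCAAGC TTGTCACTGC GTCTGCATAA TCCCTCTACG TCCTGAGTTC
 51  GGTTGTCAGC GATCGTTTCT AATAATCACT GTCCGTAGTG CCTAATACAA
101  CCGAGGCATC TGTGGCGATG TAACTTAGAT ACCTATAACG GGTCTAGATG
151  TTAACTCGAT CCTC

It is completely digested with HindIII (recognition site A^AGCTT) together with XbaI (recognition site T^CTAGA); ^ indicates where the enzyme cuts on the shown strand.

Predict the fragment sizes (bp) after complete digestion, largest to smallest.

136, 21, 7 bp

The HindIII site (AAGCTT) starts at position 7.
HindIII cuts after the first base of each site, so after position 7.
The XbaI site (TCTAGA) starts at position 143.
XbaI cuts after the first base of each site, so after position 143.
Combined cut positions: 7, 143.
Linear molecule, 2 cuts → 3 fragments:
  1–7 → 7 bp
  8–143 → 136 bp
  144–164 → 21 bp
Sorted largest to smallest: 136, 21, 7 bp.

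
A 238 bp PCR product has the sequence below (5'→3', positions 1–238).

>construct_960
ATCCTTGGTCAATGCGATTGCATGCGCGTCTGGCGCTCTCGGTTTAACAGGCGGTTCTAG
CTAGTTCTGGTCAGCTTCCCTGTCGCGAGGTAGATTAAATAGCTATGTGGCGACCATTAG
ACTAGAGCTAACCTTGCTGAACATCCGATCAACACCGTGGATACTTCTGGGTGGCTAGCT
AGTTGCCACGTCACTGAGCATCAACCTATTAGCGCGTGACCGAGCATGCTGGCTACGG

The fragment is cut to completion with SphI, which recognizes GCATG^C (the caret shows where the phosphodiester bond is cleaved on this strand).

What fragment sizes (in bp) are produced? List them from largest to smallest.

204, 24, 10 bp

SphI sites (GCATGC) start at positions 20, 224.
SphI cuts after base 5 of each site (before the last base), so after positions 24, 228.
Linear molecule, 2 cuts → 3 fragments:
  1–24 → 24 bp
  25–228 → 204 bp
  229–238 → 10 bp
Sorted largest to smallest: 204, 24, 10 bp.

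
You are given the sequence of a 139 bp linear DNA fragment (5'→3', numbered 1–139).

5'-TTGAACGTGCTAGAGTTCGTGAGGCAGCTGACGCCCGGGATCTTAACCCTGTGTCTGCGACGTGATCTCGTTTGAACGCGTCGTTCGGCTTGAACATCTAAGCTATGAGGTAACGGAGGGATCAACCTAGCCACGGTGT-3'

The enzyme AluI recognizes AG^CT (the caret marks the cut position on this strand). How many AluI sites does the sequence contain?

2

AGCT occurs starting at positions 26, 101.
AluI cuts at 2 sites.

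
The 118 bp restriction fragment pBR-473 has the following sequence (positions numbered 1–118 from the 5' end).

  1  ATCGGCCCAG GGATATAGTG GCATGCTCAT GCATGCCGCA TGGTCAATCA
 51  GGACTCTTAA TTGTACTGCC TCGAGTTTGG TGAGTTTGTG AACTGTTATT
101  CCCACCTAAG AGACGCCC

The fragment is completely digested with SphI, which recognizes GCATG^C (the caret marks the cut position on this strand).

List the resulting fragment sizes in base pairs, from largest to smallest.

SphI sites (GCATGC) start at positions 21, 31.
SphI cuts after base 5 of each site (before the last base), so after positions 25, 35.
Linear molecule, 2 cuts → 3 fragments:
  1–25 → 25 bp
  26–35 → 10 bp
  36–118 → 83 bp
Sorted largest to smallest: 83, 25, 10 bp.

83, 25, 10 bp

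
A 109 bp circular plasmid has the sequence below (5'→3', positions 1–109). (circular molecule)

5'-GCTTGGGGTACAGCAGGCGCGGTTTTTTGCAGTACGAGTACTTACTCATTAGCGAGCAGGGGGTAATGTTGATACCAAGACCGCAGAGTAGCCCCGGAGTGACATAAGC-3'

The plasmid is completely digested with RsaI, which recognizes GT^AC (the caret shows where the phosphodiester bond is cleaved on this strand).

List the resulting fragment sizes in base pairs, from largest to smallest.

RsaI sites (GTAC) start at positions 8, 32, 38.
RsaI cuts after base 2 of each site, so after positions 9, 33, 39.
Circular molecule, 3 cuts → 3 fragments:
  10–33 → 24 bp
  34–39 → 6 bp
  40–109 then 1–9 → 70 + 9 = 79 bp
Sorted largest to smallest: 79, 24, 6 bp.

79, 24, 6 bp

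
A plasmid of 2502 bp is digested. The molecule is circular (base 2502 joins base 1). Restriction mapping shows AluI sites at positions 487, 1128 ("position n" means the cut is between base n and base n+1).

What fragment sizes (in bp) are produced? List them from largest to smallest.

Circular molecule, 2 cuts → 2 fragments:
  1128 − 487 = 641 bp
  wrap: 2502 − 1128 + 487 = 1861 bp
Sorted largest to smallest: 1861, 641 bp.

1861, 641 bp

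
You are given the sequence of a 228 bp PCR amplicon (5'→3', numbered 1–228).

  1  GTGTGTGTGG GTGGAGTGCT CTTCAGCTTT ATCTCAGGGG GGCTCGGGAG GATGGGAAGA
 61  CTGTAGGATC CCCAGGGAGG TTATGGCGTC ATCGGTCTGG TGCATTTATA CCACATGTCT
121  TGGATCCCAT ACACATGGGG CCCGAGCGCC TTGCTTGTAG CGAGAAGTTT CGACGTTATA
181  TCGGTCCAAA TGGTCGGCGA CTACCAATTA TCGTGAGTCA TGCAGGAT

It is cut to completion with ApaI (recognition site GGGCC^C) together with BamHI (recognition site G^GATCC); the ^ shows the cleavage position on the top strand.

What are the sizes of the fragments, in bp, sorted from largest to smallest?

The ApaI site (GGGCCC) starts at position 138.
ApaI cuts after base 5 of each site (before the last base), so after position 142.
BamHI sites (GGATCC) start at positions 66, 122.
BamHI cuts after the first base of each site, so after positions 66, 122.
Combined cut positions: 66, 122, 142.
Linear molecule, 3 cuts → 4 fragments:
  1–66 → 66 bp
  67–122 → 56 bp
  123–142 → 20 bp
  143–228 → 86 bp
Sorted largest to smallest: 86, 66, 56, 20 bp.

86, 66, 56, 20 bp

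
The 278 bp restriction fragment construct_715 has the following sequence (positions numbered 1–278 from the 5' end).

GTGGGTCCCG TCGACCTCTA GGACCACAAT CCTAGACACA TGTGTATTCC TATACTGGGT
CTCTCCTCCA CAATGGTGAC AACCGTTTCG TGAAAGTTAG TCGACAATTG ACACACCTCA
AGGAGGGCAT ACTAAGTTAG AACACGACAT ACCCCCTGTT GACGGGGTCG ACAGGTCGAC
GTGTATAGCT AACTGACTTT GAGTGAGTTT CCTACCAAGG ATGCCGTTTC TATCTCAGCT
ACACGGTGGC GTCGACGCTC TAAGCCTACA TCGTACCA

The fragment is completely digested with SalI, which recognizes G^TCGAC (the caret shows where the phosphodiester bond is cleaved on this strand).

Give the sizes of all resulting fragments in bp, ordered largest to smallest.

SalI sites (GTCGAC) start at positions 10, 100, 167, 175, 251.
SalI cuts after the first base of each site, so after positions 10, 100, 167, 175, 251.
Linear molecule, 5 cuts → 6 fragments:
  1–10 → 10 bp
  11–100 → 90 bp
  101–167 → 67 bp
  168–175 → 8 bp
  176–251 → 76 bp
  252–278 → 27 bp
Sorted largest to smallest: 90, 76, 67, 27, 10, 8 bp.

90, 76, 67, 27, 10, 8 bp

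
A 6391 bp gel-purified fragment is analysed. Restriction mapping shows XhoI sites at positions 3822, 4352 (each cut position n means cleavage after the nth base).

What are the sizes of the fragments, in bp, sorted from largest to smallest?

3822, 2039, 530 bp

Linear molecule, 2 cuts → 3 fragments:
  3822 − 0 = 3822 bp
  4352 − 3822 = 530 bp
  6391 − 4352 = 2039 bp
Sorted largest to smallest: 3822, 2039, 530 bp.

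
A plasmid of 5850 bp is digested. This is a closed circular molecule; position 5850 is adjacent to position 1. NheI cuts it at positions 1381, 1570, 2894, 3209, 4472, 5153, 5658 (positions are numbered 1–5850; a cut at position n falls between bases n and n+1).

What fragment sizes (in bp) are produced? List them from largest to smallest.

1573, 1324, 1263, 681, 505, 315, 189 bp

Circular molecule, 7 cuts → 7 fragments:
  1570 − 1381 = 189 bp
  2894 − 1570 = 1324 bp
  3209 − 2894 = 315 bp
  4472 − 3209 = 1263 bp
  5153 − 4472 = 681 bp
  5658 − 5153 = 505 bp
  wrap: 5850 − 5658 + 1381 = 1573 bp
Sorted largest to smallest: 1573, 1324, 1263, 681, 505, 315, 189 bp.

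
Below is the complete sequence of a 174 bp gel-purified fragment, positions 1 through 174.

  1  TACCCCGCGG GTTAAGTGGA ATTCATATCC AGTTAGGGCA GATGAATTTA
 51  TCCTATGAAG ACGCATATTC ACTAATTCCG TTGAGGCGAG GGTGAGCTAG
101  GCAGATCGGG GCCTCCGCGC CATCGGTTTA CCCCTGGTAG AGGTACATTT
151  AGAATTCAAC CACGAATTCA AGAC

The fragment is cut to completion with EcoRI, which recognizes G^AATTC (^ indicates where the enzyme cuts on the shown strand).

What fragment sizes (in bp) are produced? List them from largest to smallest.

133, 19, 12, 10 bp

EcoRI sites (GAATTC) start at positions 19, 152, 164.
EcoRI cuts after the first base of each site, so after positions 19, 152, 164.
Linear molecule, 3 cuts → 4 fragments:
  1–19 → 19 bp
  20–152 → 133 bp
  153–164 → 12 bp
  165–174 → 10 bp
Sorted largest to smallest: 133, 19, 12, 10 bp.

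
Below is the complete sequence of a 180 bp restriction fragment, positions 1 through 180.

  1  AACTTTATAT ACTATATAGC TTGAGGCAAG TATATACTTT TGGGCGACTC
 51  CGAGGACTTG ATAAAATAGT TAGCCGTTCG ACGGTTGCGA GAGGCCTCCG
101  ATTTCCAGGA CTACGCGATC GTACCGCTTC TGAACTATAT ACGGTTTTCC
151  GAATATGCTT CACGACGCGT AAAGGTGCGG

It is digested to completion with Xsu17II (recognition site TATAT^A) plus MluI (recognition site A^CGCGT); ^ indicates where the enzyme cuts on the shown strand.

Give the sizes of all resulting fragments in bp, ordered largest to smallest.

105, 25, 18, 15, 10, 7 bp

Xsu17II sites (TATATA) start at positions 6, 13, 31, 136.
Xsu17II cuts after base 5 of each site (before the last base), so after positions 10, 17, 35, 140.
The MluI site (ACGCGT) starts at position 165.
MluI cuts after the first base of each site, so after position 165.
Combined cut positions: 10, 17, 35, 140, 165.
Linear molecule, 5 cuts → 6 fragments:
  1–10 → 10 bp
  11–17 → 7 bp
  18–35 → 18 bp
  36–140 → 105 bp
  141–165 → 25 bp
  166–180 → 15 bp
Sorted largest to smallest: 105, 25, 18, 15, 10, 7 bp.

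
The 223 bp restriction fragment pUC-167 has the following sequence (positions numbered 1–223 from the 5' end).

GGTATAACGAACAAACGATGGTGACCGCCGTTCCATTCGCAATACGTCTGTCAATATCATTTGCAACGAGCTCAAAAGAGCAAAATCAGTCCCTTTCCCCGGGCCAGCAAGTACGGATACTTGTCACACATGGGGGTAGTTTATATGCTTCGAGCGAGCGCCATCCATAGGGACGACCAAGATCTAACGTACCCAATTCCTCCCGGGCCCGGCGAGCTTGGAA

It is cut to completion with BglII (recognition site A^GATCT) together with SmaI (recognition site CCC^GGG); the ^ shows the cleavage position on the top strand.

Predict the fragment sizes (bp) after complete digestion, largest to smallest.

The BglII site (AGATCT) starts at position 180.
BglII cuts after the first base of each site, so after position 180.
SmaI sites (CCCGGG) start at positions 98, 202.
SmaI cuts after base 3 of each site, so after positions 100, 204.
Combined cut positions: 100, 180, 204.
Linear molecule, 3 cuts → 4 fragments:
  1–100 → 100 bp
  101–180 → 80 bp
  181–204 → 24 bp
  205–223 → 19 bp
Sorted largest to smallest: 100, 80, 24, 19 bp.

100, 80, 24, 19 bp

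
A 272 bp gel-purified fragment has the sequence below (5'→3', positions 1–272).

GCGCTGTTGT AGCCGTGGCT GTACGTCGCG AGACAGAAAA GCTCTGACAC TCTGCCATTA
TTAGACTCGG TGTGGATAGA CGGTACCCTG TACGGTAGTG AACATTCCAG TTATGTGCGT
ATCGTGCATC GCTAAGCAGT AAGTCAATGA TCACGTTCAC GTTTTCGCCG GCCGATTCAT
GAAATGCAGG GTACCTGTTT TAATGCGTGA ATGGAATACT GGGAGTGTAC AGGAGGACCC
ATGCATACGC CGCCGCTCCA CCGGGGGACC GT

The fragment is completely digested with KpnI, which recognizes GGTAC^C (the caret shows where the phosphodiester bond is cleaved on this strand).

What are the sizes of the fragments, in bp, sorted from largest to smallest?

108, 86, 78 bp

KpnI sites (GGTACC) start at positions 82, 190.
KpnI cuts after base 5 of each site (before the last base), so after positions 86, 194.
Linear molecule, 2 cuts → 3 fragments:
  1–86 → 86 bp
  87–194 → 108 bp
  195–272 → 78 bp
Sorted largest to smallest: 108, 86, 78 bp.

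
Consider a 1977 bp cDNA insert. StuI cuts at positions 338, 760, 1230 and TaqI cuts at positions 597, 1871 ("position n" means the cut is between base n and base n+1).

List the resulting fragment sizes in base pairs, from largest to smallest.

Combined cut positions (sorted): 338, 597, 760, 1230, 1871.
Linear molecule, 5 cuts → 6 fragments:
  338 − 0 = 338 bp
  597 − 338 = 259 bp
  760 − 597 = 163 bp
  1230 − 760 = 470 bp
  1871 − 1230 = 641 bp
  1977 − 1871 = 106 bp
Sorted largest to smallest: 641, 470, 338, 259, 163, 106 bp.

641, 470, 338, 259, 163, 106 bp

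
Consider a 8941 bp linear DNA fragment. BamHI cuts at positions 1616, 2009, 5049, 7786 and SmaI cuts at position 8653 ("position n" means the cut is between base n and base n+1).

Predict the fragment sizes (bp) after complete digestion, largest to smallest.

3040, 2737, 1616, 867, 393, 288 bp

Combined cut positions (sorted): 1616, 2009, 5049, 7786, 8653.
Linear molecule, 5 cuts → 6 fragments:
  1616 − 0 = 1616 bp
  2009 − 1616 = 393 bp
  5049 − 2009 = 3040 bp
  7786 − 5049 = 2737 bp
  8653 − 7786 = 867 bp
  8941 − 8653 = 288 bp
Sorted largest to smallest: 3040, 2737, 1616, 867, 393, 288 bp.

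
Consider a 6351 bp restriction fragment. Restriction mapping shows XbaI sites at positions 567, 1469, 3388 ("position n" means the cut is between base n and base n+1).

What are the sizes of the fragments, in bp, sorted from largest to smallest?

2963, 1919, 902, 567 bp

Linear molecule, 3 cuts → 4 fragments:
  567 − 0 = 567 bp
  1469 − 567 = 902 bp
  3388 − 1469 = 1919 bp
  6351 − 3388 = 2963 bp
Sorted largest to smallest: 2963, 1919, 902, 567 bp.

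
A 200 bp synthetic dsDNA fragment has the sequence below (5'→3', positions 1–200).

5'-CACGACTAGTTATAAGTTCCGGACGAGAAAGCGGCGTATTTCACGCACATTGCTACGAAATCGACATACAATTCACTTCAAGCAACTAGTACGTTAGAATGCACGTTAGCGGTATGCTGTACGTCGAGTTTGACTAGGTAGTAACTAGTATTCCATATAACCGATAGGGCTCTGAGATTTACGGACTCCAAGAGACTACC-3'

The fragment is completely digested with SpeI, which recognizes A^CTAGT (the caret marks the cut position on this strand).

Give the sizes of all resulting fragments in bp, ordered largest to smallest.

80, 59, 56, 5 bp

SpeI sites (ACTAGT) start at positions 5, 85, 144.
SpeI cuts after the first base of each site, so after positions 5, 85, 144.
Linear molecule, 3 cuts → 4 fragments:
  1–5 → 5 bp
  6–85 → 80 bp
  86–144 → 59 bp
  145–200 → 56 bp
Sorted largest to smallest: 80, 59, 56, 5 bp.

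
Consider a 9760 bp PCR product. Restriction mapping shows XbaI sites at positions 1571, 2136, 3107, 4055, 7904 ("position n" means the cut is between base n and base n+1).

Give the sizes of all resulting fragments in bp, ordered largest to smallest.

3849, 1856, 1571, 971, 948, 565 bp

Linear molecule, 5 cuts → 6 fragments:
  1571 − 0 = 1571 bp
  2136 − 1571 = 565 bp
  3107 − 2136 = 971 bp
  4055 − 3107 = 948 bp
  7904 − 4055 = 3849 bp
  9760 − 7904 = 1856 bp
Sorted largest to smallest: 3849, 1856, 1571, 971, 948, 565 bp.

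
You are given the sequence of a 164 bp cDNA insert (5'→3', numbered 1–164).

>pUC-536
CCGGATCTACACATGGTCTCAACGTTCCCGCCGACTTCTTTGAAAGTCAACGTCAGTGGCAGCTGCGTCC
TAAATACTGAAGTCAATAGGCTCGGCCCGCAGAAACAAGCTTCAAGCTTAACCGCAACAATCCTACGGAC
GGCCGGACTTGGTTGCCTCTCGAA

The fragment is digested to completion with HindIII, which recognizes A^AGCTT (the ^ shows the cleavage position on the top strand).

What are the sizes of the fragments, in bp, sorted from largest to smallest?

107, 50, 7 bp

HindIII sites (AAGCTT) start at positions 107, 114.
HindIII cuts after the first base of each site, so after positions 107, 114.
Linear molecule, 2 cuts → 3 fragments:
  1–107 → 107 bp
  108–114 → 7 bp
  115–164 → 50 bp
Sorted largest to smallest: 107, 50, 7 bp.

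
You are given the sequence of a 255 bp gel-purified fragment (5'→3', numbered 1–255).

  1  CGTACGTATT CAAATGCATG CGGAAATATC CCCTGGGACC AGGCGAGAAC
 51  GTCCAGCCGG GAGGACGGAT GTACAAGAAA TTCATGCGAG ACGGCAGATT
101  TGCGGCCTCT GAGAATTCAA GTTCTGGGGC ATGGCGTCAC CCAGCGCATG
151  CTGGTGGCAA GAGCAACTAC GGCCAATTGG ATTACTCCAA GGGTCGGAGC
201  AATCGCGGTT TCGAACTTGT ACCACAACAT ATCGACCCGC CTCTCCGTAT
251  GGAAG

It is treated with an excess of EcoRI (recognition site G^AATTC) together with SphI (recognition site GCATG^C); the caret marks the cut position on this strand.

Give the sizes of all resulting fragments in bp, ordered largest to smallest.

The EcoRI site (GAATTC) starts at position 113.
EcoRI cuts after the first base of each site, so after position 113.
SphI sites (GCATGC) start at positions 16, 146.
SphI cuts after base 5 of each site (before the last base), so after positions 20, 150.
Combined cut positions: 20, 113, 150.
Linear molecule, 3 cuts → 4 fragments:
  1–20 → 20 bp
  21–113 → 93 bp
  114–150 → 37 bp
  151–255 → 105 bp
Sorted largest to smallest: 105, 93, 37, 20 bp.

105, 93, 37, 20 bp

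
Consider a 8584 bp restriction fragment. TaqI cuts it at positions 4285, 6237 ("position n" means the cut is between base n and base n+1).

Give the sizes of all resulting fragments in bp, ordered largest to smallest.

4285, 2347, 1952 bp

Linear molecule, 2 cuts → 3 fragments:
  4285 − 0 = 4285 bp
  6237 − 4285 = 1952 bp
  8584 − 6237 = 2347 bp
Sorted largest to smallest: 4285, 2347, 1952 bp.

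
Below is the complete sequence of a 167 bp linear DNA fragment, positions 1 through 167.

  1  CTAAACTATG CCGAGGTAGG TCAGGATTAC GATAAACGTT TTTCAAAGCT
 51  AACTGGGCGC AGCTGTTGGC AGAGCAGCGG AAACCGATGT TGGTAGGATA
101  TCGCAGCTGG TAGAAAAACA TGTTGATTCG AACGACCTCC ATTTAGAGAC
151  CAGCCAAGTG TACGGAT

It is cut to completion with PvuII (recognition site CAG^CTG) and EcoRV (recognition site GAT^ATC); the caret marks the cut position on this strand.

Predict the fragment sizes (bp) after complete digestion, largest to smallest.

62, 61, 37, 7 bp

PvuII sites (CAGCTG) start at positions 60, 104.
PvuII cuts after base 3 of each site, so after positions 62, 106.
The EcoRV site (GATATC) starts at position 97.
EcoRV cuts after base 3 of each site, so after position 99.
Combined cut positions: 62, 99, 106.
Linear molecule, 3 cuts → 4 fragments:
  1–62 → 62 bp
  63–99 → 37 bp
  100–106 → 7 bp
  107–167 → 61 bp
Sorted largest to smallest: 62, 61, 37, 7 bp.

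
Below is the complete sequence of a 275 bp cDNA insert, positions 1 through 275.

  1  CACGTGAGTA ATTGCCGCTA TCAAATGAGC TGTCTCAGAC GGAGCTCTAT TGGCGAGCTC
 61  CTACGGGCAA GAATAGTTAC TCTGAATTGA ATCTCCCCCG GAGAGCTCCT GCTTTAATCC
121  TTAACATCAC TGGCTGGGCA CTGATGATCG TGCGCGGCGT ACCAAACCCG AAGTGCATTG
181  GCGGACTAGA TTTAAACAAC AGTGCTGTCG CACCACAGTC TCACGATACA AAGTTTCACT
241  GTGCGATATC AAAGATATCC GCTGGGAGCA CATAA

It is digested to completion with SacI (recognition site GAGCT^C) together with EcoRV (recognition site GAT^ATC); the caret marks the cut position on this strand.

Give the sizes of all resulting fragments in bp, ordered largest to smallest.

140, 48, 46, 19, 13, 9 bp

SacI sites (GAGCTC) start at positions 42, 55, 103.
SacI cuts after base 5 of each site (before the last base), so after positions 46, 59, 107.
EcoRV sites (GATATC) start at positions 245, 254.
EcoRV cuts after base 3 of each site, so after positions 247, 256.
Combined cut positions: 46, 59, 107, 247, 256.
Linear molecule, 5 cuts → 6 fragments:
  1–46 → 46 bp
  47–59 → 13 bp
  60–107 → 48 bp
  108–247 → 140 bp
  248–256 → 9 bp
  257–275 → 19 bp
Sorted largest to smallest: 140, 48, 46, 19, 13, 9 bp.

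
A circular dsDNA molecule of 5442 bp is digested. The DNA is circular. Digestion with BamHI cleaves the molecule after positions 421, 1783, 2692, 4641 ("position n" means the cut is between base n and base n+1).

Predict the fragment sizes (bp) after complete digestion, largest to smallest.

Circular molecule, 4 cuts → 4 fragments:
  1783 − 421 = 1362 bp
  2692 − 1783 = 909 bp
  4641 − 2692 = 1949 bp
  wrap: 5442 − 4641 + 421 = 1222 bp
Sorted largest to smallest: 1949, 1362, 1222, 909 bp.

1949, 1362, 1222, 909 bp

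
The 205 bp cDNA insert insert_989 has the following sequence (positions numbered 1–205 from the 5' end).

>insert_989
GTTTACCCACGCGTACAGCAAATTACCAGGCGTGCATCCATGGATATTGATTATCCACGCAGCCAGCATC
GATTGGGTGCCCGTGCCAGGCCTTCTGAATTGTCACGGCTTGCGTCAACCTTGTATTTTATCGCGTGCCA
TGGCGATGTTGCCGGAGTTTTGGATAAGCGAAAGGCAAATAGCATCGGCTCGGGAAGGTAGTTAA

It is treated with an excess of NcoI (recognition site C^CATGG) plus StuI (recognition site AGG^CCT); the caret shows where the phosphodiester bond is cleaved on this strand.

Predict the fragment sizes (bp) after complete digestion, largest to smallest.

NcoI sites (CCATGG) start at positions 38, 138.
NcoI cuts after the first base of each site, so after positions 38, 138.
The StuI site (AGGCCT) starts at position 88.
StuI cuts after base 3 of each site, so after position 90.
Combined cut positions: 38, 90, 138.
Linear molecule, 3 cuts → 4 fragments:
  1–38 → 38 bp
  39–90 → 52 bp
  91–138 → 48 bp
  139–205 → 67 bp
Sorted largest to smallest: 67, 52, 48, 38 bp.

67, 52, 48, 38 bp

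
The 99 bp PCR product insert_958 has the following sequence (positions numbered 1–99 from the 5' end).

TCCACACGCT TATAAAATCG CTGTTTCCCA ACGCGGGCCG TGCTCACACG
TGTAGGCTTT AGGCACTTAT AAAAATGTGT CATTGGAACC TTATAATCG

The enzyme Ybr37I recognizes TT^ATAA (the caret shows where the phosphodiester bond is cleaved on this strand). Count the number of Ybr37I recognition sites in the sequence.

3

TTATAA occurs starting at positions 10, 67, 91.
Ybr37I cuts at 3 sites.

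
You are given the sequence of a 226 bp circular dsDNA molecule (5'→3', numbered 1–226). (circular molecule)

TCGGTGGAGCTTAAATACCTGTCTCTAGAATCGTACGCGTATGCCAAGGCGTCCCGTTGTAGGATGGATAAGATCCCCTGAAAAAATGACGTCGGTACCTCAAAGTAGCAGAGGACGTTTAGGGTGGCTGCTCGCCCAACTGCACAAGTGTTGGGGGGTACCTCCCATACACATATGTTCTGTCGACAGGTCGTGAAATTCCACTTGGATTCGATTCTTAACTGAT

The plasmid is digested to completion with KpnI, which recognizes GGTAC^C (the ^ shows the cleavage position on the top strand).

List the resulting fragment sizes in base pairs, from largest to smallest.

163, 63 bp

KpnI sites (GGTACC) start at positions 94, 157.
KpnI cuts after base 5 of each site (before the last base), so after positions 98, 161.
Circular molecule, 2 cuts → 2 fragments:
  99–161 → 63 bp
  162–226 then 1–98 → 65 + 98 = 163 bp
Sorted largest to smallest: 163, 63 bp.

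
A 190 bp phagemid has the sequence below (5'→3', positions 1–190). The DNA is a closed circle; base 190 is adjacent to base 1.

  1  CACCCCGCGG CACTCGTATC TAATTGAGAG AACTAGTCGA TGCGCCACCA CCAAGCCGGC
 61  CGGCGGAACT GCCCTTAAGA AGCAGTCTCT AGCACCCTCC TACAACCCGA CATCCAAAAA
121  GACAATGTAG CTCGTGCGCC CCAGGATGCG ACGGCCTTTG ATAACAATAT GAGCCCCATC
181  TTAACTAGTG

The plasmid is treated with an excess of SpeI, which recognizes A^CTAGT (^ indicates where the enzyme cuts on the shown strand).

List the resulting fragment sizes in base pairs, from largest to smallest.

SpeI sites (ACTAGT) start at positions 32, 184.
SpeI cuts after the first base of each site, so after positions 32, 184.
Circular molecule, 2 cuts → 2 fragments:
  33–184 → 152 bp
  185–190 then 1–32 → 6 + 32 = 38 bp
Sorted largest to smallest: 152, 38 bp.

152, 38 bp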